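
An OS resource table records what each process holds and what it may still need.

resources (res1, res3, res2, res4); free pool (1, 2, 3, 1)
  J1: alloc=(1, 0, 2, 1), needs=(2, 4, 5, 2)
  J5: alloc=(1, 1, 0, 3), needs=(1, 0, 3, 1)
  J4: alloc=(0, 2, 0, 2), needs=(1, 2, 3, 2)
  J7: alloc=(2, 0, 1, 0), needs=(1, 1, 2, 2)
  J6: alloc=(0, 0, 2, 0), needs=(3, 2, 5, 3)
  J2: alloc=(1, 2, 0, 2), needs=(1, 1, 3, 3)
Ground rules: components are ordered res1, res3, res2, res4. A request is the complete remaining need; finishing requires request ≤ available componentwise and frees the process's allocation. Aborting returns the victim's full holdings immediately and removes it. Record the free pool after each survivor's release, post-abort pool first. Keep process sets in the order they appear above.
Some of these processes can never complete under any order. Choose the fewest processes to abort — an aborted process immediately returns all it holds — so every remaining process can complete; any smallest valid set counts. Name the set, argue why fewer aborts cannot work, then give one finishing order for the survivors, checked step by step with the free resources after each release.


Abort J1.
Key observation: no ordering could ever have run J6 before the abort of J1; with (1, 0, 2, 1) back in the pool it fits at step 3.
Why nothing smaller works: aborting no one leaves the state deadlocked as given.
One survivor order: J5, J2, J6, J4, J7. Verifying each step (post-abort pool first):
  pool = (2, 2, 5, 2)
  J5 needs (1, 0, 3, 1) <= (2, 2, 5, 2) -> finishes; pool += (1, 1, 0, 3) = (3, 3, 5, 5)
  J2 needs (1, 1, 3, 3) <= (3, 3, 5, 5) -> finishes; pool += (1, 2, 0, 2) = (4, 5, 5, 7)
  J6 needs (3, 2, 5, 3) <= (4, 5, 5, 7) -> finishes; pool += (0, 0, 2, 0) = (4, 5, 7, 7)
  J4 needs (1, 2, 3, 2) <= (4, 5, 7, 7) -> finishes; pool += (0, 2, 0, 2) = (4, 7, 7, 9)
  J7 needs (1, 1, 2, 2) <= (4, 7, 7, 9) -> finishes; pool += (2, 0, 1, 0) = (6, 7, 8, 9)


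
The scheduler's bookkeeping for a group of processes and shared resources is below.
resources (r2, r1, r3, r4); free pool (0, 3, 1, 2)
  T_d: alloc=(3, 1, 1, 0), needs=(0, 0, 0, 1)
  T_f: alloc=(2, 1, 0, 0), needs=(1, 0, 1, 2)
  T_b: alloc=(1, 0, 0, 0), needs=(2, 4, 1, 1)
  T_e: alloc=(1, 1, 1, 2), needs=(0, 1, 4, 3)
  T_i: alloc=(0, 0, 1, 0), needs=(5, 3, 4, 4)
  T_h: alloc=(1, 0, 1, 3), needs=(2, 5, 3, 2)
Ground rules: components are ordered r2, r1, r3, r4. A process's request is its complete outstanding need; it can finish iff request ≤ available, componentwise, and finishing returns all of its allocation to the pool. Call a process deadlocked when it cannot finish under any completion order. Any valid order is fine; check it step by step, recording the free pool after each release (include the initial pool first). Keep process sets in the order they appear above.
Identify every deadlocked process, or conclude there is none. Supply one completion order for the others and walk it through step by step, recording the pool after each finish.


The deadlocked set is T_e, T_i and T_h.
Key observation: the pool after T_d, T_f, T_b is (6, 5, 2, 2); every surviving request exceeds it in r3, so progress ends there.
The rest can finish in the order T_d, T_f, T_b. Step-by-step check:
  pool = (0, 3, 1, 2)
  run T_d (needs (0, 0, 0, 1), free (0, 3, 1, 2)); after release of (3, 1, 1, 0) the pool is (3, 4, 2, 2)
  run T_f (needs (1, 0, 1, 2), free (3, 4, 2, 2)); after release of (2, 1, 0, 0) the pool is (5, 5, 2, 2)
  run T_b (needs (2, 4, 1, 1), free (5, 5, 2, 2)); after release of (1, 0, 0, 0) the pool is (6, 5, 2, 2)
None of the blocked processes ever fits:
  T_e cannot run: need (0, 1, 4, 3) vs free (6, 5, 2, 2) (insufficient r3 and r4)
  T_i cannot run: need (5, 3, 4, 4) vs free (6, 5, 2, 2) (insufficient r3 and r4)
  T_h cannot run: need (2, 5, 3, 2) vs free (6, 5, 2, 2) (insufficient r3)


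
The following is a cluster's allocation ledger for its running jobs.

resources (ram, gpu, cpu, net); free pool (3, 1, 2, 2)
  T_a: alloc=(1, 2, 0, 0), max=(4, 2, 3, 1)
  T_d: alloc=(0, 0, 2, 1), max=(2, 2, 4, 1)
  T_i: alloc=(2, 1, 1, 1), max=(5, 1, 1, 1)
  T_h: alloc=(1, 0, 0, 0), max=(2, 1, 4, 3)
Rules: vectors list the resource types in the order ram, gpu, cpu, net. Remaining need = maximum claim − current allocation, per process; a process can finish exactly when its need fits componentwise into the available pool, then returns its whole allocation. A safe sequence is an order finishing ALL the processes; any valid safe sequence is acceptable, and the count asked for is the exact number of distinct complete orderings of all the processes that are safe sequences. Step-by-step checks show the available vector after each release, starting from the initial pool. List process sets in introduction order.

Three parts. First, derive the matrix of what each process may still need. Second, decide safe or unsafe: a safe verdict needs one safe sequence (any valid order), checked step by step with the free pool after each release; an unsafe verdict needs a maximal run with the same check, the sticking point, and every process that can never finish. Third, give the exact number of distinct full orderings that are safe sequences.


(1) Outstanding need per process (order ram, gpu, cpu, net):
  T_a: (3, 0, 3, 1)
  T_d: (2, 2, 2, 0)
  T_i: (3, 0, 0, 0)
  T_h: (1, 1, 4, 3)
(2) SAFE — a valid safe sequence is T_i, T_a, T_d, T_h.
Key observation: reading the order forward, T_i is the first process whose need (3, 0, 0, 0) meets the free pool (3, 1, 2, 2) exactly on a resource it requests.
Check, step by step:
  pool = (3, 1, 2, 2)
  T_i: need (3, 0, 0, 0) fits (3, 1, 2, 2); releases (2, 1, 1, 1), pool now (5, 2, 3, 3)
  T_a: need (3, 0, 3, 1) fits (5, 2, 3, 3); releases (1, 2, 0, 0), pool now (6, 4, 3, 3)
  T_d: need (2, 2, 2, 0) fits (6, 4, 3, 3); releases (0, 0, 2, 1), pool now (6, 4, 5, 4)
  T_h: need (1, 1, 4, 3) fits (6, 4, 5, 4); releases (1, 0, 0, 0), pool now (7, 4, 5, 4)
(3) Exactly 3 of the possible complete orderings are safe sequences.


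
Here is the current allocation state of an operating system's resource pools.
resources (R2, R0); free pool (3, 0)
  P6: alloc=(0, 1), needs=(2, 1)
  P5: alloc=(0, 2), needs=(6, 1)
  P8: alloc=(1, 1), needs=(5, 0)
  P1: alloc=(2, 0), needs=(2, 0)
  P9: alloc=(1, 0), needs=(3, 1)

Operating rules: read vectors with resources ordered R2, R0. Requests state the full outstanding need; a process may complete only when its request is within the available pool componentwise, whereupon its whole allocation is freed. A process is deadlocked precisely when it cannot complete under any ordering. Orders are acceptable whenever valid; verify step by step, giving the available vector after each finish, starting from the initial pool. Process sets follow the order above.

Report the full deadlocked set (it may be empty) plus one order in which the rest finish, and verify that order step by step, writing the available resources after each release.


Nothing here is deadlocked.
Key observation: the pool covers P1 at once, and every later process fits after earlier releases.
One completion order for the rest: P1, P8, P6, P5, P9. Walking it through:
  pool = (3, 0)
  P1 needs (2, 0) <= (3, 0) -> finishes; pool += (2, 0) = (5, 0)
  P8 needs (5, 0) <= (5, 0) -> finishes; pool += (1, 1) = (6, 1)
  P6 needs (2, 1) <= (6, 1) -> finishes; pool += (0, 1) = (6, 2)
  P5 needs (6, 1) <= (6, 2) -> finishes; pool += (0, 2) = (6, 4)
  P9 needs (3, 1) <= (6, 4) -> finishes; pool += (1, 0) = (7, 4)


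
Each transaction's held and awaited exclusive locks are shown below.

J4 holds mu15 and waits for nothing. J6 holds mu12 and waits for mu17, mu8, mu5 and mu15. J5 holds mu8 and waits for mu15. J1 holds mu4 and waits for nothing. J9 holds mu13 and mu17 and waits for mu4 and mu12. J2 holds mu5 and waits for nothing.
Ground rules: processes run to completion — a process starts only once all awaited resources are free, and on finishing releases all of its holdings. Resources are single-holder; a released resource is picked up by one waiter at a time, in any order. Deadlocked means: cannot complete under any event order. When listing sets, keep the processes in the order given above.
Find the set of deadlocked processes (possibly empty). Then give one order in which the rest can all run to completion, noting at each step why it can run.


The deadlocked set is J6 and J9.
Key observation: the knot is the closed ring of waits J6 -> J9 -> J6; no other process is dragged down with it.
A valid finishing order for the others: J4, J2, J5, J1.
Walking it through:
  J4: no waits; runs immediately, freeing mu15
  J2: no waits; runs immediately, freeing mu5
  run J5 (all its waits — mu15 — are resolved); releases mu8
  J1: no waits; runs immediately, freeing mu4


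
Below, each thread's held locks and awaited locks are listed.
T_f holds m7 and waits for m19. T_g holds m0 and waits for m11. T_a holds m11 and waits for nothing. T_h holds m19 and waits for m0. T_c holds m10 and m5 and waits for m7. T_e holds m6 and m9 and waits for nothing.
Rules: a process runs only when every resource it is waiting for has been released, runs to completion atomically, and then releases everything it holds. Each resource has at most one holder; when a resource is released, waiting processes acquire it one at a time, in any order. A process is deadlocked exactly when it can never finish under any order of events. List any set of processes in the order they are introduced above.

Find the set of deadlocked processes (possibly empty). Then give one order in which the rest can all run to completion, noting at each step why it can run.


No process is deadlocked.
Key observation: no waiting chain loops back on itself — every chain ends at a process that waits on nothing, so everyone eventually runs.
A valid finishing order for the others: T_a, T_g, T_h, T_e, T_f, T_c.
Verifying each step:
  run T_a (it waits on nothing); releases m11
  T_g waits on m11 — all released -> runs and releases m0
  T_h waits on m0 — all released -> runs and releases m19
  run T_e (it waits on nothing); releases m6 and m9
  T_f waits on m19 — all released -> runs and releases m7
  T_c waits on m7 — all released -> runs and releases m10 and m5


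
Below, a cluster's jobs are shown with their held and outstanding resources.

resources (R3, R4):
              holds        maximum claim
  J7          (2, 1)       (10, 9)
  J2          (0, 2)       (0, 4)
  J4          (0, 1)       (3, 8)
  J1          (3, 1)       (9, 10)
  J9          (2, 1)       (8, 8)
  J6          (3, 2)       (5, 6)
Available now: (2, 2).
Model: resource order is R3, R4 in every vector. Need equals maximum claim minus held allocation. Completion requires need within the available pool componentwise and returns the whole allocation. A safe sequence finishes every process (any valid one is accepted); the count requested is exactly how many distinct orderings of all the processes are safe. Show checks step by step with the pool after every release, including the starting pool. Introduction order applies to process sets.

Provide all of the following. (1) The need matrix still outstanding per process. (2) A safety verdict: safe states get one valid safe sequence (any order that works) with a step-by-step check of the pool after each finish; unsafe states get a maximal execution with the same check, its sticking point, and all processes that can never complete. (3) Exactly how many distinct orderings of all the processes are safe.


(1) Outstanding need per process (order R3, R4):
  J7: (8, 8)
  J2: (0, 2)
  J4: (3, 7)
  J1: (6, 9)
  J9: (6, 7)
  J6: (2, 4)
(2) UNSAFE — no complete ordering exists.
Key observation: the wall is R4: completing J2, J6 brings the pool only to (5, 6), and all the rest need more.
A maximal execution: J2, J6 — then nothing else fits. Verifying each step:
  pool = (2, 2)
  run J2 (needs (0, 2), free (2, 2)); after release of (0, 2) the pool is (2, 4)
  run J6 (needs (2, 4), free (2, 4)); after release of (3, 2) the pool is (5, 6)
  blocked: J7 wants (8, 8), pool (5, 6) — not enough R3 and R4
  blocked: J4 wants (3, 7), pool (5, 6) — not enough R4
  blocked: J1 wants (6, 9), pool (5, 6) — not enough R3 and R4
  blocked: J9 wants (6, 7), pool (5, 6) — not enough R3 and R4
Permanently blocked: J7, J4, J1 and J9.
(3) The exact count: 0 of the possible complete orderings are safe sequences.


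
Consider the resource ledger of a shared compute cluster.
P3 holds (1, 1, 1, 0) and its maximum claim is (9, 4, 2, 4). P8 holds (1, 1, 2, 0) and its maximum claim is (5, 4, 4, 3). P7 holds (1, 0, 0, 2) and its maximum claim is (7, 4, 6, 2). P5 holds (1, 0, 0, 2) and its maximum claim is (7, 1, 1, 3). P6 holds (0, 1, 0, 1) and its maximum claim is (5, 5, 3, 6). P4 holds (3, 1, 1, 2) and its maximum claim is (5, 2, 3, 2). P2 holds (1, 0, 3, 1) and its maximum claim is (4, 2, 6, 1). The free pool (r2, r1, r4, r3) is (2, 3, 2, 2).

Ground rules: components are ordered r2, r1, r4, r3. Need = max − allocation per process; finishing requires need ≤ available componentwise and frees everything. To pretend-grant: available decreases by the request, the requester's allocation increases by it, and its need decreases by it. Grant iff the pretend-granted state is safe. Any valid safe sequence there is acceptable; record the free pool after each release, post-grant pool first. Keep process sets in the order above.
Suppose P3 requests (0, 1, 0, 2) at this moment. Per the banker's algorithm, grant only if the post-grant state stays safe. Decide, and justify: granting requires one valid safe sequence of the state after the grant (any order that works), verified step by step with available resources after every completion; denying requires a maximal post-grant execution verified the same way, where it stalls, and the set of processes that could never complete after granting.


GRANT: granting preserves safety; a valid post-grant sequence is P4, P2, P8, P5, P3, P7, P6.
Key observation: even at the reduced pool (2, 2, 2, 0), P4 fits immediately, so safety survives the grant.
Verifying the post-grant state step by step:
  pool = (2, 2, 2, 0)
  P4: need (2, 1, 2, 0) fits (2, 2, 2, 0); releases (3, 1, 1, 2), pool now (5, 3, 3, 2)
  P2: need (3, 2, 3, 0) fits (5, 3, 3, 2); releases (1, 0, 3, 1), pool now (6, 3, 6, 3)
  P8: need (4, 3, 2, 3) fits (6, 3, 6, 3); releases (1, 1, 2, 0), pool now (7, 4, 8, 3)
  P5: need (6, 1, 1, 1) fits (7, 4, 8, 3); releases (1, 0, 0, 2), pool now (8, 4, 8, 5)
  P3: need (8, 2, 1, 2) fits (8, 4, 8, 5); releases (1, 2, 1, 2), pool now (9, 6, 9, 7)
  P7: need (6, 4, 6, 0) fits (9, 6, 9, 7); releases (1, 0, 0, 2), pool now (10, 6, 9, 9)
  P6: need (5, 4, 3, 5) fits (10, 6, 9, 9); releases (0, 1, 0, 1), pool now (10, 7, 9, 10)


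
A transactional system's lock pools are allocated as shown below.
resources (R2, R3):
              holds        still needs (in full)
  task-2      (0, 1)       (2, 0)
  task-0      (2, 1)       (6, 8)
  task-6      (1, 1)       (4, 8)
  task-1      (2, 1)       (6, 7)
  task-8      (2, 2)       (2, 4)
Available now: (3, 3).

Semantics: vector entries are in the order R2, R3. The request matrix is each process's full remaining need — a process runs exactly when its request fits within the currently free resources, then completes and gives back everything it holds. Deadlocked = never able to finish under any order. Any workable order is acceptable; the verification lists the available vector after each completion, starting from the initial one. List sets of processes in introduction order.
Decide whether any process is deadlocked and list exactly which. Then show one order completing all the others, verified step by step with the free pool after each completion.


Deadlocked set: task-0, task-6 and task-1.
Key observation: the wall is R3: completing task-2, task-8 brings the pool only to (5, 6), and all the rest need more.
One completion order for the rest: task-2, task-8. Check, step by step:
  pool = (3, 3)
  task-2: need (2, 0) fits (3, 3); releases (0, 1), pool now (3, 4)
  task-8: need (2, 4) fits (3, 4); releases (2, 2), pool now (5, 6)
The stuck group stays short no matter what:
  blocked: task-0 wants (6, 8), pool (5, 6) — not enough R2 and R3
  blocked: task-6 wants (4, 8), pool (5, 6) — not enough R3
  blocked: task-1 wants (6, 7), pool (5, 6) — not enough R2 and R3


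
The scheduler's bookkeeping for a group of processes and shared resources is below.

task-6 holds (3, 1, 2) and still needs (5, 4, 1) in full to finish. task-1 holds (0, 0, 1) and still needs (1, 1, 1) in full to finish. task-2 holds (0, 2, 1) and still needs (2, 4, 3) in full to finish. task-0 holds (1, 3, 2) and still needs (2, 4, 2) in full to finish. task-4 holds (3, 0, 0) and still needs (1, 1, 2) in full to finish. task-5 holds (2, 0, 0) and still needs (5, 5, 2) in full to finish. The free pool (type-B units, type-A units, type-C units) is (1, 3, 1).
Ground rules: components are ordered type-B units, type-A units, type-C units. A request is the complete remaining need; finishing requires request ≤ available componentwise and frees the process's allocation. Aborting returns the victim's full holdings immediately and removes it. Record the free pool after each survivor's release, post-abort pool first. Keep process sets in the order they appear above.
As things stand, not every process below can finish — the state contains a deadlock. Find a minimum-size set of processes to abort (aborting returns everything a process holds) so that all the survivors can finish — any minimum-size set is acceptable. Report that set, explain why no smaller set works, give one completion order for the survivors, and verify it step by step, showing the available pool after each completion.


Minimum abort set: task-2.
Key observation: task-0 had no path to completion before; after the abort of task-2 ((0, 2, 1) returned), step 2 is where it fits.
Why nothing smaller works: aborting no one leaves the state deadlocked as given.
The survivors complete as task-4, task-0, task-6, task-5, task-1. Check, step by step (starting from the post-abort pool):
  pool = (1, 5, 2)
  task-4 needs (1, 1, 2) <= (1, 5, 2) -> finishes; pool += (3, 0, 0) = (4, 5, 2)
  task-0 needs (2, 4, 2) <= (4, 5, 2) -> finishes; pool += (1, 3, 2) = (5, 8, 4)
  task-6 needs (5, 4, 1) <= (5, 8, 4) -> finishes; pool += (3, 1, 2) = (8, 9, 6)
  task-5 needs (5, 5, 2) <= (8, 9, 6) -> finishes; pool += (2, 0, 0) = (10, 9, 6)
  task-1 needs (1, 1, 1) <= (10, 9, 6) -> finishes; pool += (0, 0, 1) = (10, 9, 7)


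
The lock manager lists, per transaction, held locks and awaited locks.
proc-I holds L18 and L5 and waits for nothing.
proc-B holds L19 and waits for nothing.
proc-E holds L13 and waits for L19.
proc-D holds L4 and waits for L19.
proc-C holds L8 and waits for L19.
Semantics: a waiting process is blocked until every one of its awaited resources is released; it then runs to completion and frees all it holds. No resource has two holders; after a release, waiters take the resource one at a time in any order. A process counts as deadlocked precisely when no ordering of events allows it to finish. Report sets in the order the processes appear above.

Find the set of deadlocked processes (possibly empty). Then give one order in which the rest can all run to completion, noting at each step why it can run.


The deadlocked set is empty.
Key observation: every chain of waits terminates; starting from the processes that wait on nothing, all the rest unlock in turn.
A valid finishing order for the others: proc-B, proc-I, proc-D, proc-C, proc-E.
Check, step by step:
  proc-B waits on nothing -> runs at once and releases L19
  proc-I waits on nothing -> runs at once and releases L18 and L5
  run proc-D (all its waits — L19 — are resolved); releases L4
  run proc-C (all its waits — L19 — are resolved); releases L8
  run proc-E (all its waits — L19 — are resolved); releases L13


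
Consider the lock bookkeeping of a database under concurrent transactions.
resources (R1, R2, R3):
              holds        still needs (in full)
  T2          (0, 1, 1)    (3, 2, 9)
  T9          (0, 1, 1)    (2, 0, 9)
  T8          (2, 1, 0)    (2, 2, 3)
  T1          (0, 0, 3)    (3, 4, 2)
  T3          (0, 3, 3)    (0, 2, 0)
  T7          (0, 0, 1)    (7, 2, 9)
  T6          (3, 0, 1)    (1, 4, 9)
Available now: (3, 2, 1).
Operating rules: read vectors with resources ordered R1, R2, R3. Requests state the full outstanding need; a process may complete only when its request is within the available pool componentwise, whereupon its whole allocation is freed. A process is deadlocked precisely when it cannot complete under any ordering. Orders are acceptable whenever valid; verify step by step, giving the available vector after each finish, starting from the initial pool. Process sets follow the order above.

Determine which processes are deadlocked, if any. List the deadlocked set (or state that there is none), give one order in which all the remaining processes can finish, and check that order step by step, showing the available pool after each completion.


Deadlocked: T2, T9, T7 and T6.
Key observation: even finishing T3, T1, T8 leaves just (5, 6, 7) free — too little R3 for any of the remaining processes.
The rest can finish in the order T3, T1, T8. Verifying each step:
  pool = (3, 2, 1)
  run T3 (needs (0, 2, 0), free (3, 2, 1)); after release of (0, 3, 3) the pool is (3, 5, 4)
  run T1 (needs (3, 4, 2), free (3, 5, 4)); after release of (0, 0, 3) the pool is (3, 5, 7)
  run T8 (needs (2, 2, 3), free (3, 5, 7)); after release of (2, 1, 0) the pool is (5, 6, 7)
The blocked processes can never fit:
  T2 still needs (3, 2, 9) but only (5, 6, 7) is free — short on R3
  T9 still needs (2, 0, 9) but only (5, 6, 7) is free — short on R3
  T7 still needs (7, 2, 9) but only (5, 6, 7) is free — short on R1 and R3
  T6 still needs (1, 4, 9) but only (5, 6, 7) is free — short on R3


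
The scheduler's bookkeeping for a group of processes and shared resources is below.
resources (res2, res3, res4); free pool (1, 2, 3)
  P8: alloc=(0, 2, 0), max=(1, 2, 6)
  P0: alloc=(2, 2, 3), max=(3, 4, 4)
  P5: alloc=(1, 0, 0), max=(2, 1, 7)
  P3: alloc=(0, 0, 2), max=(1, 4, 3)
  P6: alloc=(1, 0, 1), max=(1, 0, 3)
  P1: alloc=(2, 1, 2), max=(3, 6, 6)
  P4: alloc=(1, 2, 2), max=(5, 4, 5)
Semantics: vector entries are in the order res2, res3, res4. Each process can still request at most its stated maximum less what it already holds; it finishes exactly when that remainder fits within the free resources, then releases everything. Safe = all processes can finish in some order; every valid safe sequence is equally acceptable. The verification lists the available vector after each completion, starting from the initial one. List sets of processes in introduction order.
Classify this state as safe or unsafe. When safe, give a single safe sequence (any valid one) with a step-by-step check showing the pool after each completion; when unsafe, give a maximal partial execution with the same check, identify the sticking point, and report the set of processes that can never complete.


SAFE — a valid safe sequence is P0, P8, P3, P1, P5, P6, P4.
Key observation: at P0 the run first touches a limit — (1, 2, 1) against (1, 2, 3), exact on a resource it actually requests.
Verifying each step:
  pool = (1, 2, 3)
  P0 needs (1, 2, 1) <= (1, 2, 3) -> finishes; pool += (2, 2, 3) = (3, 4, 6)
  P8 needs (1, 0, 6) <= (3, 4, 6) -> finishes; pool += (0, 2, 0) = (3, 6, 6)
  P3 needs (1, 4, 1) <= (3, 6, 6) -> finishes; pool += (0, 0, 2) = (3, 6, 8)
  P1 needs (1, 5, 4) <= (3, 6, 8) -> finishes; pool += (2, 1, 2) = (5, 7, 10)
  P5 needs (1, 1, 7) <= (5, 7, 10) -> finishes; pool += (1, 0, 0) = (6, 7, 10)
  P6 needs (0, 0, 2) <= (6, 7, 10) -> finishes; pool += (1, 0, 1) = (7, 7, 11)
  P4 needs (4, 2, 3) <= (7, 7, 11) -> finishes; pool += (1, 2, 2) = (8, 9, 13)


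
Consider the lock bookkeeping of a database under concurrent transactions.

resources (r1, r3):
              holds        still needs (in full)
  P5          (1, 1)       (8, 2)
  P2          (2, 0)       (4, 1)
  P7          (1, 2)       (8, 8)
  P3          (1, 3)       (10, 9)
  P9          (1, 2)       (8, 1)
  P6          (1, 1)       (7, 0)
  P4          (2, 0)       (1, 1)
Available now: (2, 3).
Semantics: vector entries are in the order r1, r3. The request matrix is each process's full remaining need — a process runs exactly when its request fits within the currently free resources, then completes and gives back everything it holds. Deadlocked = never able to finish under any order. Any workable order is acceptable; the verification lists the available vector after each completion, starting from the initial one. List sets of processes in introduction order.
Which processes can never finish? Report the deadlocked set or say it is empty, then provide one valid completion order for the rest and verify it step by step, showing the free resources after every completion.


The deadlocked set is P5, P7, P3, P9 and P6.
Key observation: even finishing P4, P2 leaves just (6, 3) free — too little r1 for any of the remaining processes.
One completion order for the rest: P4, P2. Check, step by step:
  pool = (2, 3)
  P4: need (1, 1) fits (2, 3); releases (2, 0), pool now (4, 3)
  P2: need (4, 1) fits (4, 3); releases (2, 0), pool now (6, 3)
None of the blocked processes ever fits:
  blocked: P5 wants (8, 2), pool (6, 3) — not enough r1
  blocked: P7 wants (8, 8), pool (6, 3) — not enough r1 and r3
  blocked: P3 wants (10, 9), pool (6, 3) — not enough r1 and r3
  blocked: P9 wants (8, 1), pool (6, 3) — not enough r1
  blocked: P6 wants (7, 0), pool (6, 3) — not enough r1


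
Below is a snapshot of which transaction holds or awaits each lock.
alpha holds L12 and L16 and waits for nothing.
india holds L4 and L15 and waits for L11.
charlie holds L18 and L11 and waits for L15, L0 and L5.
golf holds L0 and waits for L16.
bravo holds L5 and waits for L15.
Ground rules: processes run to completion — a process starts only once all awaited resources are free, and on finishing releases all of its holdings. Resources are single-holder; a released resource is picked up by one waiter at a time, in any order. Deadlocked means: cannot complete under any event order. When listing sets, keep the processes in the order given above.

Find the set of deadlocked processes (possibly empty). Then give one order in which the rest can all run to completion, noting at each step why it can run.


The deadlocked set is india, charlie and bravo.
Key observation: the loop india -> charlie -> india blocks itself forever; bravo is caught in further circular waits.
A valid finishing order for the others: alpha, golf.
Walking it through:
  run alpha (it waits on nothing); releases L12 and L16
  golf: everything it awaited (L16) is free; runs, freeing L0


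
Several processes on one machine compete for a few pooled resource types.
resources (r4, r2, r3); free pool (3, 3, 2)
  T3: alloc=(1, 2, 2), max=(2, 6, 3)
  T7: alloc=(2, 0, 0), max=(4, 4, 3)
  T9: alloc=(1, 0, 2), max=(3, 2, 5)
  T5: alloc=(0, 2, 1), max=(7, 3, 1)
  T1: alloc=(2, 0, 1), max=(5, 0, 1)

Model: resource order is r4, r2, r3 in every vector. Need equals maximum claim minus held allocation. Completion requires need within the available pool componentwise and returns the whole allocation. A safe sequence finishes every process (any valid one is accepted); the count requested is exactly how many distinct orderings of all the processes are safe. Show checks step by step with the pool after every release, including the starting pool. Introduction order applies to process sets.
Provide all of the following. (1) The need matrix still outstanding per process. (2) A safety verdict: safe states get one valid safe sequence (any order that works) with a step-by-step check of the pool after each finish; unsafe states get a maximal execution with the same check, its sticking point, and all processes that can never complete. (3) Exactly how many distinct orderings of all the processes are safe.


(1) Need matrix, components ordered r4, r2, r3:
  T3: (1, 4, 1)
  T7: (2, 4, 3)
  T9: (2, 2, 3)
  T5: (7, 1, 0)
  T1: (3, 0, 0)
(2) The state is UNSAFE.
Key observation: after T1, T9 the pool peaks at (6, 3, 5), and each blocked process is short somewhere: T3 on r2; T7 on r2; T5 on r4.
Going as far as possible: T1, T9; after that, nothing fits. Step-by-step check:
  pool = (3, 3, 2)
  T1: need (3, 0, 0) fits (3, 3, 2); releases (2, 0, 1), pool now (5, 3, 3)
  T9: need (2, 2, 3) fits (5, 3, 3); releases (1, 0, 2), pool now (6, 3, 5)
  T3 cannot run: need (1, 4, 1) vs free (6, 3, 5) (insufficient r2)
  T7 cannot run: need (2, 4, 3) vs free (6, 3, 5) (insufficient r2)
  T5 cannot run: need (7, 1, 0) vs free (6, 3, 5) (insufficient r4)
Processes that can never finish: T3, T7 and T5.
(3) Exactly 0 of the possible complete orderings are safe sequences.


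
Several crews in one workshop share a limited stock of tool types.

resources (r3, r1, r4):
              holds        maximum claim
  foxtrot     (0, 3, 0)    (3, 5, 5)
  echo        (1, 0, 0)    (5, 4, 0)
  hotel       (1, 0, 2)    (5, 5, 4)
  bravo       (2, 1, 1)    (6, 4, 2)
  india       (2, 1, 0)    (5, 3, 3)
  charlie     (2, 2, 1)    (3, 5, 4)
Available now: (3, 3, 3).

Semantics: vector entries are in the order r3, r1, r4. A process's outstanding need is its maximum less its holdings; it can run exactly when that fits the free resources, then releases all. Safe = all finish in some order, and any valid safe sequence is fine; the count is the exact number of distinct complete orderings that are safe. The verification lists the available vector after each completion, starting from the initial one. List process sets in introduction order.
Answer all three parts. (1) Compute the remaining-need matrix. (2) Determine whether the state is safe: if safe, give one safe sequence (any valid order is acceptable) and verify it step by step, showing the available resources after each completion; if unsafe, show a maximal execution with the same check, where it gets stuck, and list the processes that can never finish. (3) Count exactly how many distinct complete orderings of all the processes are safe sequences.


(1) Outstanding need per process (order r3, r1, r4):
  foxtrot: (3, 2, 5)
  echo: (4, 4, 0)
  hotel: (4, 5, 2)
  bravo: (4, 3, 1)
  india: (3, 2, 3)
  charlie: (1, 3, 3)
(2) SAFE, for example via the order charlie, india, bravo, foxtrot, echo, hotel.
Key observation: the first exact fit in this order is charlie — it needs (1, 3, 3) with (3, 3, 3) free, meeting a requested resource to the last unit.
Check, step by step:
  pool = (3, 3, 3)
  charlie needs (1, 3, 3) <= (3, 3, 3) -> finishes; pool += (2, 2, 1) = (5, 5, 4)
  india needs (3, 2, 3) <= (5, 5, 4) -> finishes; pool += (2, 1, 0) = (7, 6, 4)
  bravo needs (4, 3, 1) <= (7, 6, 4) -> finishes; pool += (2, 1, 1) = (9, 7, 5)
  foxtrot needs (3, 2, 5) <= (9, 7, 5) -> finishes; pool += (0, 3, 0) = (9, 10, 5)
  echo needs (4, 4, 0) <= (9, 10, 5) -> finishes; pool += (1, 0, 0) = (10, 10, 5)
  hotel needs (4, 5, 2) <= (10, 10, 5) -> finishes; pool += (1, 0, 2) = (11, 10, 7)
(3) Exactly 120 of the possible complete orderings are safe sequences.


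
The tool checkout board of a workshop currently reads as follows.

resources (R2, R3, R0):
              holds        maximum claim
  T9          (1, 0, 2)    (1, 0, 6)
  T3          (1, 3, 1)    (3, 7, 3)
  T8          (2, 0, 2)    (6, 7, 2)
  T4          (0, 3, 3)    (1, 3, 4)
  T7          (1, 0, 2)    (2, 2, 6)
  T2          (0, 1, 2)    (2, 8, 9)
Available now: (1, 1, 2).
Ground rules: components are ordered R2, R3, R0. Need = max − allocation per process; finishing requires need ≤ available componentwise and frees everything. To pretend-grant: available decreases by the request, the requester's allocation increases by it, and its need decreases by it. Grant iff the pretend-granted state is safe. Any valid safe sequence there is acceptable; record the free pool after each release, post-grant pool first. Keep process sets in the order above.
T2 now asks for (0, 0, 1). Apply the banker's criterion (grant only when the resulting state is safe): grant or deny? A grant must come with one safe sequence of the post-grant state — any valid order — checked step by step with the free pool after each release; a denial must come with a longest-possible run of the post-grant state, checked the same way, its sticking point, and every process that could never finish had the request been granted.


GRANT: granting preserves safety; a valid post-grant sequence is T4, T9, T7, T3, T8, T2.
Key observation: after the grant the pool drops to (1, 1, 1), which still lets T4 finish first and unwind the rest.
Check on the post-grant state, step by step:
  pool = (1, 1, 1)
  T4 needs (1, 0, 1) <= (1, 1, 1) -> finishes; pool += (0, 3, 3) = (1, 4, 4)
  T9 needs (0, 0, 4) <= (1, 4, 4) -> finishes; pool += (1, 0, 2) = (2, 4, 6)
  T7 needs (1, 2, 4) <= (2, 4, 6) -> finishes; pool += (1, 0, 2) = (3, 4, 8)
  T3 needs (2, 4, 2) <= (3, 4, 8) -> finishes; pool += (1, 3, 1) = (4, 7, 9)
  T8 needs (4, 7, 0) <= (4, 7, 9) -> finishes; pool += (2, 0, 2) = (6, 7, 11)
  T2 needs (2, 7, 6) <= (6, 7, 11) -> finishes; pool += (0, 1, 3) = (6, 8, 14)


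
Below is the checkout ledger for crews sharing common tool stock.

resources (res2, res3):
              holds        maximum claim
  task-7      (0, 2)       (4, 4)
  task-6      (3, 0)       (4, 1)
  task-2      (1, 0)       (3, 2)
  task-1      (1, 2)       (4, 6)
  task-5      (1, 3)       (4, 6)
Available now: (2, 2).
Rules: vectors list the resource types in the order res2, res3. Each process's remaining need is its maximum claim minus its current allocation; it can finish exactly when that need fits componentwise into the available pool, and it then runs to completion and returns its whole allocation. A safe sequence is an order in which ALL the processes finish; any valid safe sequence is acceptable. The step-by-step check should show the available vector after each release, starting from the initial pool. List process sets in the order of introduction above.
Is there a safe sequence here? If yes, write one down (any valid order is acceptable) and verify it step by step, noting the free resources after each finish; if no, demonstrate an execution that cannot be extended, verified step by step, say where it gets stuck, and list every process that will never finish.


SAFE. One safe sequence: task-6, task-7, task-5, task-1, task-2.
Key observation: the first exact fit in this order is task-7 — it needs (4, 2) with (5, 2) free, meeting a requested resource to the last unit.
Walking it through:
  pool = (2, 2)
  run task-6 (needs (1, 1), free (2, 2)); after release of (3, 0) the pool is (5, 2)
  run task-7 (needs (4, 2), free (5, 2)); after release of (0, 2) the pool is (5, 4)
  run task-5 (needs (3, 3), free (5, 4)); after release of (1, 3) the pool is (6, 7)
  run task-1 (needs (3, 4), free (6, 7)); after release of (1, 2) the pool is (7, 9)
  run task-2 (needs (2, 2), free (7, 9)); after release of (1, 0) the pool is (8, 9)


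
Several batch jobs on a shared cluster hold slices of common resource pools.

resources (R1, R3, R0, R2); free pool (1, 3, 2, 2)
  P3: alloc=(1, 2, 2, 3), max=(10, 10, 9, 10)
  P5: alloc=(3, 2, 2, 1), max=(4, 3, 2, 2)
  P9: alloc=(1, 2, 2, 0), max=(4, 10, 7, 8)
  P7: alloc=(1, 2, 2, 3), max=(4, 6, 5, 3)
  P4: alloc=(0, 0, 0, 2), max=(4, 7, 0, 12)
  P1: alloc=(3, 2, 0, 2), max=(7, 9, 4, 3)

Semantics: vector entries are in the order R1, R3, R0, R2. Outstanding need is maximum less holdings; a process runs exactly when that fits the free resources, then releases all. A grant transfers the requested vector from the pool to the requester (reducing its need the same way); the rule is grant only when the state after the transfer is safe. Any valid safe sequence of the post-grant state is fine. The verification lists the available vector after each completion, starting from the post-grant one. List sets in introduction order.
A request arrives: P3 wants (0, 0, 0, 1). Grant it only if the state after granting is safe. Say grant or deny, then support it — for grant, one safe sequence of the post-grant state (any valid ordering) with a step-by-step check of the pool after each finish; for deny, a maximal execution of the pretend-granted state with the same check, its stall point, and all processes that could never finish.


DENY. Granting would leave the state unsafe.
Key observation: after P5, P7, P1 the pool peaks at (8, 9, 6, 7), and each blocked process is short somewhere: P3 on R1, R0; P9 on R2; P4 on R2.
Pretend the grant happened; the run P5, P7, P1 goes as far as possible. Verifying each step:
  pool = (1, 3, 2, 1)
  P5 needs (1, 1, 0, 1) <= (1, 3, 2, 1) -> finishes; pool += (3, 2, 2, 1) = (4, 5, 4, 2)
  P7 needs (3, 4, 3, 0) <= (4, 5, 4, 2) -> finishes; pool += (1, 2, 2, 3) = (5, 7, 6, 5)
  P1 needs (4, 7, 4, 1) <= (5, 7, 6, 5) -> finishes; pool += (3, 2, 0, 2) = (8, 9, 6, 7)
  P3 cannot run: need (9, 8, 7, 6) vs free (8, 9, 6, 7) (insufficient R1 and R0)
  P9 cannot run: need (3, 8, 5, 8) vs free (8, 9, 6, 7) (insufficient R2)
  P4 cannot run: need (4, 7, 0, 10) vs free (8, 9, 6, 7) (insufficient R2)
Post-grant, the permanently blocked set is P3, P9 and P4.


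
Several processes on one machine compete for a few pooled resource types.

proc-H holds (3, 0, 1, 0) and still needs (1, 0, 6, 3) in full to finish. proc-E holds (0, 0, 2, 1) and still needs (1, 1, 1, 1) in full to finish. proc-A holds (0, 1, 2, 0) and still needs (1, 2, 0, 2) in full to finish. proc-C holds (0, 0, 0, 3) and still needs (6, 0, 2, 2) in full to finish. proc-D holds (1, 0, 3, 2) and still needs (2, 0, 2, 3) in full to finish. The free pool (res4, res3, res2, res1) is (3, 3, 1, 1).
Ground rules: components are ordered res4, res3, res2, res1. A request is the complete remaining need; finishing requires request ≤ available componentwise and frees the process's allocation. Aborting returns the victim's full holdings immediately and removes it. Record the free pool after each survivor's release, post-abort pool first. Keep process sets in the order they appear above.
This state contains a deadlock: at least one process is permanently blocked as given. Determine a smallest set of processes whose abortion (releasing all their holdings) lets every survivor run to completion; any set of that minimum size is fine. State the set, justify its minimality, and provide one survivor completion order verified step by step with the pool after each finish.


Abort proc-D.
Key observation: proc-H could never have finished before the abort; with (1, 0, 3, 2) returned by proc-D, it fits at step 3.
No smaller set exists: with zero aborts the deadlock remains.
The survivors complete as proc-E, proc-A, proc-H, proc-C. Check, step by step (starting from the post-abort pool):
  pool = (4, 3, 4, 3)
  proc-E needs (1, 1, 1, 1) <= (4, 3, 4, 3) -> finishes; pool += (0, 0, 2, 1) = (4, 3, 6, 4)
  proc-A needs (1, 2, 0, 2) <= (4, 3, 6, 4) -> finishes; pool += (0, 1, 2, 0) = (4, 4, 8, 4)
  proc-H needs (1, 0, 6, 3) <= (4, 4, 8, 4) -> finishes; pool += (3, 0, 1, 0) = (7, 4, 9, 4)
  proc-C needs (6, 0, 2, 2) <= (7, 4, 9, 4) -> finishes; pool += (0, 0, 0, 3) = (7, 4, 9, 7)


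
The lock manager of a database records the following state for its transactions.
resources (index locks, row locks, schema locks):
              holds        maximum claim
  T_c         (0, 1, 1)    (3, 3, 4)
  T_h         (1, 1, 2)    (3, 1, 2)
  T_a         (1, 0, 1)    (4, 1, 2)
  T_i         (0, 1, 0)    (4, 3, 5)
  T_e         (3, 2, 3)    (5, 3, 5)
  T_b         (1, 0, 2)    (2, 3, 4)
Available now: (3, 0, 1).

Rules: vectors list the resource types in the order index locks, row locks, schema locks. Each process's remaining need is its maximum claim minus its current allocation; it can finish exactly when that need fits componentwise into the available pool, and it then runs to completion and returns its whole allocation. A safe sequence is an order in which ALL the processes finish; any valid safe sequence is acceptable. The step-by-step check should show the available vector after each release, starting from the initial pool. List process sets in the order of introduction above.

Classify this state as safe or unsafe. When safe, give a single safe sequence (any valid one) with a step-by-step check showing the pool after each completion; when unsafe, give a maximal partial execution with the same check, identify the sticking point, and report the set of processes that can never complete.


SAFE. One safe sequence: T_h, T_e, T_a, T_c, T_i, T_b.
Key observation: at T_e the run first touches a limit — (2, 1, 2) against (4, 1, 3), exact on a resource it actually requests.
Check, step by step:
  pool = (3, 0, 1)
  T_h needs (2, 0, 0) <= (3, 0, 1) -> finishes; pool += (1, 1, 2) = (4, 1, 3)
  T_e needs (2, 1, 2) <= (4, 1, 3) -> finishes; pool += (3, 2, 3) = (7, 3, 6)
  T_a needs (3, 1, 1) <= (7, 3, 6) -> finishes; pool += (1, 0, 1) = (8, 3, 7)
  T_c needs (3, 2, 3) <= (8, 3, 7) -> finishes; pool += (0, 1, 1) = (8, 4, 8)
  T_i needs (4, 2, 5) <= (8, 4, 8) -> finishes; pool += (0, 1, 0) = (8, 5, 8)
  T_b needs (1, 3, 2) <= (8, 5, 8) -> finishes; pool += (1, 0, 2) = (9, 5, 10)
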